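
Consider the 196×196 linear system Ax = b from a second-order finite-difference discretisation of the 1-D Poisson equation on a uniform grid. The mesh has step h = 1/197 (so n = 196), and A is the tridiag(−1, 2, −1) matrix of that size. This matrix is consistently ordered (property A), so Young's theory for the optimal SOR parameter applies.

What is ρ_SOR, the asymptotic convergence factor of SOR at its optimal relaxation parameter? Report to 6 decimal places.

ρ_SOR = 0.968608

With n=196, ρ(Jacobi) = cos(π/197) = 0.999873.
√(1 − cos²(π/197)) = sin(π/197) ≈ 0.0159465.
ω* = 2/(1 + 0.0159465) = 2/1.0159465 = 1.968608.
[ρ_SOR] ω* − 1 = 0.968608.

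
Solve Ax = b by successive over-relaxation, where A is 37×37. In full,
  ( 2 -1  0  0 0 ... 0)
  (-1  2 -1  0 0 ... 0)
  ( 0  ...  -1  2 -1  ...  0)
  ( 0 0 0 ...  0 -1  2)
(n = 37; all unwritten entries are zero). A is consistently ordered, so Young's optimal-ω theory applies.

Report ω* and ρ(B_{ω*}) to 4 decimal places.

ω* = 1.8474, ρ_SOR = 0.8474

ρ_J = max_k |cos(kπ/38)| = cos(π/38) = 0.9966
root = sin(π/38) = 0.08258  (since 1−cos² = sin²).
ω* = 2/(1 + 0.08258) = 2/1.08258 = 1.8474.
ρ_SOR = ω* − 1 ≈ 0.8474.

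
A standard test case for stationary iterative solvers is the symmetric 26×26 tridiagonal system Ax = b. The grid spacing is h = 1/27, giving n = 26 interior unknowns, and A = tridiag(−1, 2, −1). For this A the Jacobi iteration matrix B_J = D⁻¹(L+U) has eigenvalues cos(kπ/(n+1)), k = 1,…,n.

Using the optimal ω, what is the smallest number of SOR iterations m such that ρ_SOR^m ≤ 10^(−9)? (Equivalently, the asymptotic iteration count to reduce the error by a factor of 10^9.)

m = 89

ρ_J = max_k |cos(kπ/27)| = cos(π/27) = 0.9932384
√(1−ρ_J²) = |sin(π/27)| = 0.1160929
ω* = 2 / (1 + 0.1160929) = 2 / 1.1160929 ≈ 1.7919655.
ρ_SOR = ω* − 1 = 1.7919655 − 1 = 0.7919655.
9·ln10 = 20.7233; −ln(0.7919655) = 0.233237; m = ⌈20.7233/0.233237⌉ = ⌈88.851⌉ = 89.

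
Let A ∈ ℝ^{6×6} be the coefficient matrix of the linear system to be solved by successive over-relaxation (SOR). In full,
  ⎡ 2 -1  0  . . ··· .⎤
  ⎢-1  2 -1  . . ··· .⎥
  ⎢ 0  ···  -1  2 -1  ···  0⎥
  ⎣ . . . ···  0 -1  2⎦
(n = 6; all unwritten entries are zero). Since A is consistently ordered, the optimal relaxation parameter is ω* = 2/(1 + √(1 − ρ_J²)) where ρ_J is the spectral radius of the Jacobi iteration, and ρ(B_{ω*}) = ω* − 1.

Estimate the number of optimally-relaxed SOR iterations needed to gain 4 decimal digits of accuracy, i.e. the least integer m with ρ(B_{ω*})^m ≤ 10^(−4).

m = 10

½·tridiag(1,0,1) at n=6: λ_k = cos(kπ/7); max |λ| at k=1 ⇒ ρ_J = cos(π/7) ≈ 0.9009689.
1 − cos²(π/7) = sin²(π/7) ⇒ √(1−ρ_J²) = sin(π/7) = 0.4338837.
Then 2/(1+√(1−ρ_J²)) = 2/(1+0.4338837); ω* = 2/1.4338837 = 1.3948133.
Hence ρ(B_{ω*}) = 1.3948133 − 1 = 0.3948133.
For 4 digits: m = 4·ln10 / (−ln 0.3948133) = 9.21034/0.929342 = 9.911; round up → m = 10.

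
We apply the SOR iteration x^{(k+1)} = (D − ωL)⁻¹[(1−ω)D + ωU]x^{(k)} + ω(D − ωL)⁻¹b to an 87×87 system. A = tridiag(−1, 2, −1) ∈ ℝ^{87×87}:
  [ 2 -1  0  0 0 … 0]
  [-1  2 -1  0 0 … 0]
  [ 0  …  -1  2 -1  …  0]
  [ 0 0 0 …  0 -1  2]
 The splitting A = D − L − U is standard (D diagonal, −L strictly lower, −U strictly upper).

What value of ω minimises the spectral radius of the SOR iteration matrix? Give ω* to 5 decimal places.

ω* = 1.93108

[ρ_J] n=87: ρ(B_J) = cos(π/(n+1)) = cos(π/88) = 0.99936.
√(1−ρ_J²) = |sin(π/88)| = 0.035692
ω* = 2/(1 + 0.035692) = 2/1.035692 = 1.93108.
ρ_SOR = ω* − 1 ≈ 0.93108.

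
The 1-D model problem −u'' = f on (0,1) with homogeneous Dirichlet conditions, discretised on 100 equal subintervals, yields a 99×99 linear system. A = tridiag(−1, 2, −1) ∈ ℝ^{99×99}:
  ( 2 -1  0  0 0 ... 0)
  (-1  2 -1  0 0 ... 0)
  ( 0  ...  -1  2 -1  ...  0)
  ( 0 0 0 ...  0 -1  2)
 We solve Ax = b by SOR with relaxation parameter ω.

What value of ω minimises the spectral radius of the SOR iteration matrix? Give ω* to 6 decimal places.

[ρ_J] n=99: ρ(B_J) = cos(π/(n+1)) = cos(π/100) = 0.999507.
√(1−ρ_J²) = |sin(π/100)| = 0.0314108
Young: ω* = 2/(1+√(1−ρ_J²)) = 2/(1+0.0314108) = 2/1.0314108 = 1.939092.
ρ_SOR = ω* − 1 = 1.939092 − 1 = 0.939092.

ω* = 1.939092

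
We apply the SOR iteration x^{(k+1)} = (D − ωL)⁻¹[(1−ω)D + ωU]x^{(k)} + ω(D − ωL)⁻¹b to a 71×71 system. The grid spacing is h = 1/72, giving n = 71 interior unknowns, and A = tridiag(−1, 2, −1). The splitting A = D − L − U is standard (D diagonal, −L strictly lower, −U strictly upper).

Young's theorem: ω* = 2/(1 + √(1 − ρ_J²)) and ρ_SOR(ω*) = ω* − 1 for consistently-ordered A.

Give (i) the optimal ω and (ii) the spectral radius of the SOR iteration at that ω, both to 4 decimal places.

With n=71, ρ(Jacobi) = cos(π/72) = 0.9990.
1 − cos²(π/72) = sin²(π/72) ⇒ √(1−ρ_J²) = sin(π/72) = 0.04362.
[ω*] 2 ÷ (1 + 0.04362) = 2 ÷ 1.04362 = 1.9164.
[ρ_SOR] ω* − 1 = 0.9164.

ω* = 1.9164, ρ_SOR = 0.9164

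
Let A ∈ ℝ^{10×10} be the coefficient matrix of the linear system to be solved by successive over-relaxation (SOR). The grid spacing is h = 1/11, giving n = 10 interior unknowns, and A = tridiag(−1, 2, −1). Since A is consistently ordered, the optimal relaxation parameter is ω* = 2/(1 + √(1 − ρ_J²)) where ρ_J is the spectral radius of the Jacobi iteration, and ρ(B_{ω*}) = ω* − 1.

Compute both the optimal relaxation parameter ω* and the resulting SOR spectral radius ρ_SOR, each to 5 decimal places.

B_J for the 10×10 system has eigenvalues cos(kπ/11); ρ_J = cos(π/11) = 0.95949.
√(1−ρ_J²) = |sin(π/11)| = 0.281733
Young: ω* = 2/(1+√(1−ρ_J²)) = 2/(1+0.281733) = 2/1.281733 = 1.56039.
[ρ_SOR] ω* − 1 = 0.56039.

ω* = 1.56039, ρ_SOR = 0.56039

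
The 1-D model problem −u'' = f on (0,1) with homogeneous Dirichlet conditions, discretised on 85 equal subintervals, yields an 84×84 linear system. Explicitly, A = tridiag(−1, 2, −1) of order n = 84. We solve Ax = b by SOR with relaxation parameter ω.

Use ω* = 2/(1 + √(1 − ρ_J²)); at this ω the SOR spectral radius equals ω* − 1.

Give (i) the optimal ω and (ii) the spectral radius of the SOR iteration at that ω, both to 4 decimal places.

ρ_J = max_k |cos(kπ/85)| = cos(π/85) = 0.9993
√(1−ρ_J²) simplifies to sin(π/85) = 0.03695.
ω* = 2/(1+0.03695) = 1.9287
ρ_SOR = ω* − 1 ≈ 0.9287.

ω* = 1.9287, ρ_SOR = 0.9287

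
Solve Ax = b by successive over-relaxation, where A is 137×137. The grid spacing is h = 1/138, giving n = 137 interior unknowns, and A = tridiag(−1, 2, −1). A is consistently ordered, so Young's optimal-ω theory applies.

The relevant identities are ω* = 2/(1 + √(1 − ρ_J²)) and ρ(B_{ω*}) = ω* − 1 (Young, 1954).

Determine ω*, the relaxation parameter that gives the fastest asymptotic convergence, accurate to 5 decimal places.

ω* = 1.95549

With n=137, ρ(Jacobi) = cos(π/138) = 0.99974.
1 − cos²(π/138) = sin²(π/138) ⇒ √(1−ρ_J²) = sin(π/138) = 0.022763.
[ω*] 2 ÷ (1 + 0.022763) = 2 ÷ 1.022763 = 1.95549.
[ρ_SOR] ω* − 1 = 0.95549.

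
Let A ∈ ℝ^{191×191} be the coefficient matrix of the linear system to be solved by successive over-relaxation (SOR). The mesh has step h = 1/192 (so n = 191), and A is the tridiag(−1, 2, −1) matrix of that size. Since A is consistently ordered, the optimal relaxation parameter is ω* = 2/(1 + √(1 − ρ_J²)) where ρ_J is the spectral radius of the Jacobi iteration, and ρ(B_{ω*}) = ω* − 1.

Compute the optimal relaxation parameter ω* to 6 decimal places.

With n=191, ρ(Jacobi) = cos(π/192) = 0.999866.
1 − cos²(π/192) = sin²(π/192) ⇒ √(1−ρ_J²) = sin(π/192) = 0.0163617.
ω* = 2 / (1 + 0.0163617) = 2 / 1.0163617 ≈ 1.967803.
ρ(B_{ω*}) = ω*−1 = 0.967803

ω* = 1.967803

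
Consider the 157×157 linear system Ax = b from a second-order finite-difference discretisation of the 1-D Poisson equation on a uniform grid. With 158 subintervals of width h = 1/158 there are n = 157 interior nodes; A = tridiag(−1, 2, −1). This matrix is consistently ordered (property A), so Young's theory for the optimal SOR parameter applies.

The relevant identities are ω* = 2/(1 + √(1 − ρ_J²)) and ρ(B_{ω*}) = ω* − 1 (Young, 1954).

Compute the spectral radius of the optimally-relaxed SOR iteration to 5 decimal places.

ρ_SOR = 0.96101

[ρ_J] n=157: ρ(B_J) = cos(π/(n+1)) = cos(π/158) = 0.99980.
1 − cos²(π/158) = sin²(π/158) ⇒ √(1−ρ_J²) = sin(π/158) = 0.019882.
ω* = 2/(1 + 0.019882) = 2/1.019882 = 1.96101.
ρ(B_{ω*}) = ω*−1 = 0.96101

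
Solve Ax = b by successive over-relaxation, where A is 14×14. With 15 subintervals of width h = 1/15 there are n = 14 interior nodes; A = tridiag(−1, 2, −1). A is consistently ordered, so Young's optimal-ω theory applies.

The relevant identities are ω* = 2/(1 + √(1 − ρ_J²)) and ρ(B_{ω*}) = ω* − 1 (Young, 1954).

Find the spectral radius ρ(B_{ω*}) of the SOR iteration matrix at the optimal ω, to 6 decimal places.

ρ_SOR = 0.655750

B_J for the 14×14 system has eigenvalues cos(kπ/15); ρ_J = cos(π/15) = 0.978148.
1 − cos²(π/15) = sin²(π/15) ⇒ √(1−ρ_J²) = sin(π/15) = 0.2079117.
ω* = 2 / (1 + 0.2079117) = 2 / 1.2079117 ≈ 1.655750.
ρ_SOR = ω* − 1 = 1.655750 − 1 = 0.655750.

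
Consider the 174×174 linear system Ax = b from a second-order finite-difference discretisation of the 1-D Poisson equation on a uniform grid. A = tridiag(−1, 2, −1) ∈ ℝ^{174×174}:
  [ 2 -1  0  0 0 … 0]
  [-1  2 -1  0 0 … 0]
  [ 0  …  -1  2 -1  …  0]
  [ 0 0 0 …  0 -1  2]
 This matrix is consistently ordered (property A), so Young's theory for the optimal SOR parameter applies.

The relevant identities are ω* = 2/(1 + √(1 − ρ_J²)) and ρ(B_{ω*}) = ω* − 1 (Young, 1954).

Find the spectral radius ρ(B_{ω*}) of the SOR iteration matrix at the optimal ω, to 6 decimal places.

ρ_SOR = 0.964731

[ρ_J] n=174: ρ(B_J) = cos(π/(n+1)) = cos(π/175) = 0.999839.
1 − cos²(π/175) = sin²(π/175) ⇒ √(1−ρ_J²) = sin(π/175) = 0.0179510.
So ω* = 2/1.0179510 = 1.964731 (Young).
Hence ρ(B_{ω*}) = 1.964731 − 1 = 0.964731.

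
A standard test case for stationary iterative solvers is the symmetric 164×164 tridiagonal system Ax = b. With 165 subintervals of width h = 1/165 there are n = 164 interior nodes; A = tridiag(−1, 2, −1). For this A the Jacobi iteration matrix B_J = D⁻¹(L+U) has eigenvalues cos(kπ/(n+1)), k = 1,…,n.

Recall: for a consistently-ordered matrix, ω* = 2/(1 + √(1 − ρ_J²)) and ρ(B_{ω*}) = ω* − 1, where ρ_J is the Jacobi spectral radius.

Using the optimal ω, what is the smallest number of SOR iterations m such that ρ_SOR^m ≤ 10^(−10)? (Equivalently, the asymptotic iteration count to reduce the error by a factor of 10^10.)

ρ_J = max_k |cos(kπ/165)| = cos(π/165) = 0.9998187
root = sin(π/165) = 0.0190388  (since 1−cos² = sin²).
So ω* = 2/1.0190388 = 1.9626338 (Young).
ρ(B_{ω*}) = ω*−1 = 0.9626338
For 10 digits: m = 10·ln10 / (−ln 0.9626338) = 23.0259/0.0380822 = 604.637; round up → m = 605.

m = 605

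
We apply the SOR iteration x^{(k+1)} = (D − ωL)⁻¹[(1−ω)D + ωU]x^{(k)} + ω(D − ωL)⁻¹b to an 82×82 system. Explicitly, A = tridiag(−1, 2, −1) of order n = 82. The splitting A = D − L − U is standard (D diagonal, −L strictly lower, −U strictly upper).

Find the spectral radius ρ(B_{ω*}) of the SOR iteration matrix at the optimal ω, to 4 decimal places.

ρ_SOR = 0.9271

ρ_J = max_k |cos(kπ/83)| = cos(π/83) = 0.9993
√(1 − cos²(π/83)) = sin(π/83) ≈ 0.03784.
So ω* = 2/1.03784 = 1.9271 (Young).
Hence ρ(B_{ω*}) = 1.9271 − 1 = 0.9271.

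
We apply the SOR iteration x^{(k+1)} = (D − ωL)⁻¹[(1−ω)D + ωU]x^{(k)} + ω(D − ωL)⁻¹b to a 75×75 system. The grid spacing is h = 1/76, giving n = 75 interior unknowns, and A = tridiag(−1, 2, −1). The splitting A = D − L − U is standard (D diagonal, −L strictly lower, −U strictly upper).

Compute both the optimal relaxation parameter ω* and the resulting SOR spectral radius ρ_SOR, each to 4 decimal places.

ω* = 1.9206, ρ_SOR = 0.9206

n=75: λ(B_J) = 1 − λ(A)/2 = cos(kπ/76); k=1 gives ρ_J = 0.9991.
√(1−ρ_J²) = |sin(π/76)| = 0.04132
ω* = 2/(1 + 0.04132) = 2/1.04132 = 1.9206.
Hence ρ(B_{ω*}) = 1.9206 − 1 = 0.9206.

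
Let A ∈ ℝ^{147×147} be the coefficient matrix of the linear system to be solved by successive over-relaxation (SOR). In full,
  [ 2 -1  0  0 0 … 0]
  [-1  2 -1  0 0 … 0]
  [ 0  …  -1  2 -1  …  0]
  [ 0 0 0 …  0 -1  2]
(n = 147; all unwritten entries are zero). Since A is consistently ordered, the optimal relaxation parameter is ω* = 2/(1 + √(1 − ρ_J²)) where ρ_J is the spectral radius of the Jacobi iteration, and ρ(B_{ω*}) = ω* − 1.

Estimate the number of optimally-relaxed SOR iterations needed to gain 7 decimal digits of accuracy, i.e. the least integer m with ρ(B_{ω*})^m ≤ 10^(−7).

With n=147, ρ(Jacobi) = cos(π/148) = 0.9997747.
√(1 − cos²(π/148)) = sin(π/148) ≈ 0.0212254.
Young: ω* = 2/(1+√(1−ρ_J²)) = 2/(1+0.0212254) = 2/1.0212254 = 1.9584315.
and ρ(B_{ω*}) = 1.9584315 − 1 = 0.9584315.
7·ln10 = 16.1181; −ln(0.9584315) = 0.0424572; m = ⌈16.1181/0.0424572⌉ = ⌈379.632⌉ = 380.

m = 380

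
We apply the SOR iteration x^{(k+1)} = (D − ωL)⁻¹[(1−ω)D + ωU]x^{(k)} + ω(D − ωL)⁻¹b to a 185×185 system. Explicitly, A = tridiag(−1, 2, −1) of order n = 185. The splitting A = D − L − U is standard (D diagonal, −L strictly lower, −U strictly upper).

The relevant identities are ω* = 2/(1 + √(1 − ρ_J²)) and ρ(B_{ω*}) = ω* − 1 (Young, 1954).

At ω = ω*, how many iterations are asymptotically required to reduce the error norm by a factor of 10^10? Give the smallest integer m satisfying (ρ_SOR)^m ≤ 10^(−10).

n=185: λ(B_J) = 1 − λ(A)/2 = cos(kπ/186); k=1 gives ρ_J = 0.9998574.
√(1−ρ_J²) = |sin(π/186)| = 0.0168895
So ω* = 2/1.0168895 = 1.9667820 (Young).
and ρ(B_{ω*}) = 1.9667820 − 1 = 0.9667820.
(0.9667820)^m ≤ 10^{−10}  ⇒  m·ln(0.9667820) ≤ −10·ln10  ⇒  m ≥ 681.599  ⇒  m = 682

m = 682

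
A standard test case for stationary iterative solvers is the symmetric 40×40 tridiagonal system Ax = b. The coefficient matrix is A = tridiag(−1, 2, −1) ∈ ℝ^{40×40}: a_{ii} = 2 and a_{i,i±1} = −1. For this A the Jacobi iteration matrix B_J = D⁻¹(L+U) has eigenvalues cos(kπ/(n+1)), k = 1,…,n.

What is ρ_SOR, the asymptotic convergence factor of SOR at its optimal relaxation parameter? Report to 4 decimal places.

ρ_SOR = 0.8578

[ρ_J] n=40: ρ(B_J) = cos(π/(n+1)) = cos(π/41) = 0.9971.
√(1−ρ_J²) = |sin(π/41)| = 0.07655
ω* = 2/(1+0.07655) = 1.8578
and ρ(B_{ω*}) = 1.8578 − 1 = 0.8578.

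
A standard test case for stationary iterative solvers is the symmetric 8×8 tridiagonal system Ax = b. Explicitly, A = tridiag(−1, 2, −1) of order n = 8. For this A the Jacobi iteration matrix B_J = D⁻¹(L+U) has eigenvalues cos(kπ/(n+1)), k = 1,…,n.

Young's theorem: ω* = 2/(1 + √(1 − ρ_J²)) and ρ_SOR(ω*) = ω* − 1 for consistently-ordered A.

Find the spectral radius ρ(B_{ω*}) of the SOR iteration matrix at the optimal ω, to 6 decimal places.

ρ_SOR = 0.490291

With n=8, ρ(Jacobi) = cos(π/9) = 0.939693.
root = sin(π/9) = 0.3420201  (since 1−cos² = sin²).
ω* = 2/(1+0.3420201) = 1.490291
Hence ρ(B_{ω*}) = 1.490291 − 1 = 0.490291.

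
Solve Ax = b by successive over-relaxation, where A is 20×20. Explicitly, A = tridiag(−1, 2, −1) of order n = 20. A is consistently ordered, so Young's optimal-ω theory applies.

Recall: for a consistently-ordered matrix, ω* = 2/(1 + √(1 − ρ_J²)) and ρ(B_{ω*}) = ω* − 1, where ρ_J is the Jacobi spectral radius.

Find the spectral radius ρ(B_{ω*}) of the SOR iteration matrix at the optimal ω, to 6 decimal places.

ρ_SOR = 0.740580

spectrum of D⁻¹(L+U) = {cos(kπ/21) : 1≤k≤20}; ρ_J = cos(π/21) = 0.988831.
√(1−ρ_J²) simplifies to sin(π/21) = 0.1490423.
Then 2/(1+√(1−ρ_J²)) = 2/(1+0.1490423); ω* = 2/1.1490423 = 1.740580.
and ρ(B_{ω*}) = 1.740580 − 1 = 0.740580.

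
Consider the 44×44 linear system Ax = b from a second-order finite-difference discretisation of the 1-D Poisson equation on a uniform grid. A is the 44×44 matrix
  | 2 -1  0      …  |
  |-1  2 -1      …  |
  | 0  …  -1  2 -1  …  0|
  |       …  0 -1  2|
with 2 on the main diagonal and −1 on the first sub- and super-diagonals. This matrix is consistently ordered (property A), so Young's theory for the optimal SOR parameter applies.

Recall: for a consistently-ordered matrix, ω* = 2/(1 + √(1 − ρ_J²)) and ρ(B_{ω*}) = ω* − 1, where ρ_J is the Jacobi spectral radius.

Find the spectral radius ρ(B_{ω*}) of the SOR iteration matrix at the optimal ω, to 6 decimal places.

½·tridiag(1,0,1) at n=44: λ_k = cos(kπ/45); max |λ| at k=1 ⇒ ρ_J = cos(π/45) ≈ 0.997564.
√(1−ρ_J²) simplifies to sin(π/45) = 0.0697565.
Young: ω* = 2/(1+√(1−ρ_J²)) = 2/(1+0.0697565) = 2/1.0697565 = 1.869584.
Hence ρ(B_{ω*}) = 1.869584 − 1 = 0.869584.

ρ_SOR = 0.869584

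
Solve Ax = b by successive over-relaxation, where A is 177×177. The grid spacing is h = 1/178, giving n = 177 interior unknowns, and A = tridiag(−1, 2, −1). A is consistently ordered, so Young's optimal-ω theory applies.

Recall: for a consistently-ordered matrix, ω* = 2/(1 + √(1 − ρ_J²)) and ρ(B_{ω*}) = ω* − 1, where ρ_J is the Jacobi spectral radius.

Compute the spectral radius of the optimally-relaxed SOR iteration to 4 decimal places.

½·tridiag(1,0,1) at n=177: λ_k = cos(kπ/178); max |λ| at k=1 ⇒ ρ_J = cos(π/178) ≈ 0.9998.
√(1 − cos²(π/178)) = sin(π/178) ≈ 0.01765.
ω* = 2 / (1 + 0.01765) = 2 / 1.01765 ≈ 1.9653.
At ω = 1.9653 every |λ(B_ω)| = ω−1, so ρ_SOR = 0.9653.

ρ_SOR = 0.9653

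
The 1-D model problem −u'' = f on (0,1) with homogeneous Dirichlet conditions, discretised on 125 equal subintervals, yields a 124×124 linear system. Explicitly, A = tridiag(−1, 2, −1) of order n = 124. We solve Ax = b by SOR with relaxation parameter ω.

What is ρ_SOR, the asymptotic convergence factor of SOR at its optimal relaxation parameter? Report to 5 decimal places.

ρ_SOR = 0.95097

B_J for the 124×124 system has eigenvalues cos(kπ/125); ρ_J = cos(π/125) = 0.99968.
√(1−ρ_J²) simplifies to sin(π/125) = 0.025130.
ω* = 2/(1+0.025130) = 1.95097
ρ(B_{ω*}) = ω*−1 = 0.95097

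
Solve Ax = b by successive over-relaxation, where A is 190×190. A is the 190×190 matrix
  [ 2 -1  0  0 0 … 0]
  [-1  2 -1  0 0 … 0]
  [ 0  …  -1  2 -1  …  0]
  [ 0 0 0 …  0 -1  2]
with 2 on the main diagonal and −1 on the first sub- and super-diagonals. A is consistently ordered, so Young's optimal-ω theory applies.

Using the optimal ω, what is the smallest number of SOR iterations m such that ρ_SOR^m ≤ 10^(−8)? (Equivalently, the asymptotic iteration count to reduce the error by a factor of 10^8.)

m = 560

B_J for the 190×190 system has eigenvalues cos(kπ/191); ρ_J = cos(π/191) = 0.9998647.
root = sin(π/191) = 0.0164474  (since 1−cos² = sin²).
So ω* = 2/1.0164474 = 1.9676375 (Young).
and ρ(B_{ω*}) = 1.9676375 − 1 = 0.9676375.
(0.9676375)^m ≤ 10^{−8}  ⇒  m·ln(0.9676375) ≤ −8·ln10  ⇒  m ≥ 559.939  ⇒  m = 560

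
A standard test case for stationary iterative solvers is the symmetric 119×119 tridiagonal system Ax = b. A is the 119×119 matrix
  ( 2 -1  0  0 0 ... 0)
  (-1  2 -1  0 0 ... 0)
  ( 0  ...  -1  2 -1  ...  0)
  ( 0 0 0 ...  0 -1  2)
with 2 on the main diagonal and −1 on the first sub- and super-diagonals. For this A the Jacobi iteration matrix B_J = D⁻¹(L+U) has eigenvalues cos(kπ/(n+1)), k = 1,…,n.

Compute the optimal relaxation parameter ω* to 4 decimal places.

ω* = 1.9490

n=119: λ(B_J) = 1 − λ(A)/2 = cos(kπ/120); k=1 gives ρ_J = 0.9997.
√(1−ρ_J²) = |sin(π/120)| = 0.02618
ω* = 2/(1+0.02618) = 1.9490
and ρ(B_{ω*}) = 1.9490 − 1 = 0.9490.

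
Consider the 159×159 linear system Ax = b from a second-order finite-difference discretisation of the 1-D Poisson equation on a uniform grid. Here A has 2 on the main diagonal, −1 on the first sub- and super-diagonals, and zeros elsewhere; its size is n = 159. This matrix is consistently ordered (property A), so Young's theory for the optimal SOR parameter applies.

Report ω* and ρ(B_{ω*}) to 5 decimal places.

ω* = 1.96149, ρ_SOR = 0.96149

B_J for the 159×159 system has eigenvalues cos(kπ/160); ρ_J = cos(π/160) = 0.99981.
√(1 − cos²(π/160)) = sin(π/160) ≈ 0.019634.
ω* = 2 / (1 + 0.019634) = 2 / 1.019634 ≈ 1.96149.
ρ_SOR = ω* − 1 = 1.96149 − 1 = 0.96149.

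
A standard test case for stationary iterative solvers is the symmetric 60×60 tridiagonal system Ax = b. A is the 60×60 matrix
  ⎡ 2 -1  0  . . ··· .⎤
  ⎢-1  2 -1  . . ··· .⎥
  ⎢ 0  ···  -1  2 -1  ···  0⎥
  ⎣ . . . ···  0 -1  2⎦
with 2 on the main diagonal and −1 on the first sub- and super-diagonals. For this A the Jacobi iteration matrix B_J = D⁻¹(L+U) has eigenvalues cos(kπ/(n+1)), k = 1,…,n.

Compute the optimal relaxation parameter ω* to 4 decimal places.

ω* = 1.9021

spectrum of D⁻¹(L+U) = {cos(kπ/61) : 1≤k≤60}; ρ_J = cos(π/61) = 0.9987.
1 − cos²(π/61) = sin²(π/61) ⇒ √(1−ρ_J²) = sin(π/61) = 0.05148.
ω* = 2/(1 + 0.05148) = 2/1.05148 = 1.9021.
ρ(B_{ω*}) = ω*−1 = 0.9021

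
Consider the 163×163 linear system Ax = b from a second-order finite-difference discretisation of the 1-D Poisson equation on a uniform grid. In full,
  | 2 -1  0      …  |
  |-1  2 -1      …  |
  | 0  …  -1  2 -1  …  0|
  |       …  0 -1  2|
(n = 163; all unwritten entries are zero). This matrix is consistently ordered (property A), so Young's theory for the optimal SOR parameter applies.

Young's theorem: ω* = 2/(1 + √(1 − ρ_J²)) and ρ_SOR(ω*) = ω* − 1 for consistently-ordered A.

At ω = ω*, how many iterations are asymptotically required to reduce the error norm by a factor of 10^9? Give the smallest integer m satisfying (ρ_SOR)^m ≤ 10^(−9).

ρ_J = max_k |cos(kπ/164)| = cos(π/164) = 0.9998165
√(1 − cos²(π/164)) = sin(π/164) ≈ 0.0191549.
Young: ω* = 2/(1+√(1−ρ_J²)) = 2/(1+0.0191549) = 2/1.0191549 = 1.9624102.
ρ_SOR = ω* − 1 = 1.9624102 − 1 = 0.9624102.
ρ_SOR^m ≤ 10^(−9) ⇔ m ≥ 9·ln10/(−ln 0.9624102) = 20.7233/0.0383145 = 540.874; m = ⌈540.874⌉ = 541.

m = 541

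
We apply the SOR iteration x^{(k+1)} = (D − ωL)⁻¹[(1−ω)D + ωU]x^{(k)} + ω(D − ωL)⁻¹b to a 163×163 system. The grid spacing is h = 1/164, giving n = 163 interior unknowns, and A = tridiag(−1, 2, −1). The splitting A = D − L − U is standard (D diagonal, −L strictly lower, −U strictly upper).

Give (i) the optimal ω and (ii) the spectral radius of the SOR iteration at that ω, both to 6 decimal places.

ω* = 1.962410, ρ_SOR = 0.962410

[ρ_J] n=163: ρ(B_J) = cos(π/(n+1)) = cos(π/164) = 0.999817.
1 − cos²(π/164) = sin²(π/164) ⇒ √(1−ρ_J²) = sin(π/164) = 0.0191549.
[ω*] 2 ÷ (1 + 0.0191549) = 2 ÷ 1.0191549 = 1.962410.
ρ_SOR = ω* − 1 = 1.962410 − 1 = 0.962410.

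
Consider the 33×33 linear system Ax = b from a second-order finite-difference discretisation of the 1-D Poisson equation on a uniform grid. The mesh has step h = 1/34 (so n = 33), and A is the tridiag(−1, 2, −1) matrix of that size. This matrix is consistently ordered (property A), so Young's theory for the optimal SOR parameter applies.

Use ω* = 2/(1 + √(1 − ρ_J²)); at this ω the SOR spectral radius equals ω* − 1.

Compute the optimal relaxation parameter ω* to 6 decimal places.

ω* = 1.831052

ρ_J = max_k |cos(kπ/34)| = cos(π/34) = 0.995734
√(1−ρ_J²) = |sin(π/34)| = 0.0922684
ω* = 2/(1+0.0922684) = 1.831052
ρ_SOR = ω* − 1 = 1.831052 − 1 = 0.831052.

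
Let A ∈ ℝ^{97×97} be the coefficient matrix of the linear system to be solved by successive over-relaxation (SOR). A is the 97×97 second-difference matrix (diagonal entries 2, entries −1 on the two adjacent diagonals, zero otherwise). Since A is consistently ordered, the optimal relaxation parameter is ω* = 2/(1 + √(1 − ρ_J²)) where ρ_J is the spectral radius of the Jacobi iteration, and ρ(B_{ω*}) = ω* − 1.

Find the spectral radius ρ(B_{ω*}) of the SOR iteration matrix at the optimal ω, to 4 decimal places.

½·tridiag(1,0,1) at n=97: λ_k = cos(kπ/98); max |λ| at k=1 ⇒ ρ_J = cos(π/98) ≈ 0.9995.
root = sin(π/98) = 0.03205  (since 1−cos² = sin²).
So ω* = 2/1.03205 = 1.9379 (Young).
Hence ρ(B_{ω*}) = 1.9379 − 1 = 0.9379.

ρ_SOR = 0.9379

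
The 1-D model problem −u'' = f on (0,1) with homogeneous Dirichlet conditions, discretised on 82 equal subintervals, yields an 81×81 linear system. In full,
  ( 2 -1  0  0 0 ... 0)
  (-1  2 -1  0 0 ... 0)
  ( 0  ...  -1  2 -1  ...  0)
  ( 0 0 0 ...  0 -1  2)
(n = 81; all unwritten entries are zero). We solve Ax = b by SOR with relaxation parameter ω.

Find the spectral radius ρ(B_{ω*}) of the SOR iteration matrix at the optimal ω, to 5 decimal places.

ρ_SOR = 0.92622

B_J for the 81×81 system has eigenvalues cos(kπ/82); ρ_J = cos(π/82) = 0.99927.
root = sin(π/82) = 0.038303  (since 1−cos² = sin²).
ω* = 2 / (1 + 0.038303) = 2 / 1.038303 ≈ 1.92622.
and ρ(B_{ω*}) = 1.92622 − 1 = 0.92622.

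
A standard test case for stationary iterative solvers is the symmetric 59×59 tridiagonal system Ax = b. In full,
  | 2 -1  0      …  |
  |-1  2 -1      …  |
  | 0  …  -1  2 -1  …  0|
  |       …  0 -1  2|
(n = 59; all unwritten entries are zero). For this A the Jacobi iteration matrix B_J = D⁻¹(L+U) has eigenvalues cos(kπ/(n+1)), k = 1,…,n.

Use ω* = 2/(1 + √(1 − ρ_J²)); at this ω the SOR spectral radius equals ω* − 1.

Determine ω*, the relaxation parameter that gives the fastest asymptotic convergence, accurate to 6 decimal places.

ω* = 1.900534

spectrum of D⁻¹(L+U) = {cos(kπ/60) : 1≤k≤59}; ρ_J = cos(π/60) = 0.998630.
√(1−ρ_J²) = |sin(π/60)| = 0.0523360
ω* = 2/(1 + 0.0523360) = 2/1.0523360 = 1.900534.
and ρ(B_{ω*}) = 1.900534 − 1 = 0.900534.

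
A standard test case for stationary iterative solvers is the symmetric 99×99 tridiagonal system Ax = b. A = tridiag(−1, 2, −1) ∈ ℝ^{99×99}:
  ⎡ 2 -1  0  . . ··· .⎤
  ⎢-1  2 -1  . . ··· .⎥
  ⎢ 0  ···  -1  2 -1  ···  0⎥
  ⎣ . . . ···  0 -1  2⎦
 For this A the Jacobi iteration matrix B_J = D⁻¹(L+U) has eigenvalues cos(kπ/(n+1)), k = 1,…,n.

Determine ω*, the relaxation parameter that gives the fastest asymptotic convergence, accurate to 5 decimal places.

ω* = 1.93909

ρ_J = max_k |cos(kπ/100)| = cos(π/100) = 0.99951
√(1−ρ_J²) simplifies to sin(π/100) = 0.031411.
ω* = 2/(1+0.031411) = 1.93909
At ω = 1.93909 every |λ(B_ω)| = ω−1, so ρ_SOR = 0.93909.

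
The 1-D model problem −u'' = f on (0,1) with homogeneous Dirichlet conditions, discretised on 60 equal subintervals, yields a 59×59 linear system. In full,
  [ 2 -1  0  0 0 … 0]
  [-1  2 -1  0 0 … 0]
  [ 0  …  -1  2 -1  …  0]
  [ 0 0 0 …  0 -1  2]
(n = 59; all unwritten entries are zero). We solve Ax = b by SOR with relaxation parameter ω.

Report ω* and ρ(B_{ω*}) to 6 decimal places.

½·tridiag(1,0,1) at n=59: λ_k = cos(kπ/60); max |λ| at k=1 ⇒ ρ_J = cos(π/60) ≈ 0.998630.
root = sin(π/60) = 0.0523360  (since 1−cos² = sin²).
ω* = 2/(1 + 0.0523360) = 2/1.0523360 = 1.900534.
ρ_SOR = ω* − 1 = 1.900534 − 1 = 0.900534.

ω* = 1.900534, ρ_SOR = 0.900534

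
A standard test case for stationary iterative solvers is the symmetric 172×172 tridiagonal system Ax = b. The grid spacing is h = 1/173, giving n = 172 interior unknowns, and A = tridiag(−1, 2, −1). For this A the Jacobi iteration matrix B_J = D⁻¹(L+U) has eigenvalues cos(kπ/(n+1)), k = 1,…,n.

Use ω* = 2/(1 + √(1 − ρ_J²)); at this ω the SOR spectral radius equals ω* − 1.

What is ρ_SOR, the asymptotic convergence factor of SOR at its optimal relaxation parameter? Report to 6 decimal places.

n=172: λ(B_J) = 1 − λ(A)/2 = cos(kπ/173); k=1 gives ρ_J = 0.999835.
root = sin(π/173) = 0.0181585  (since 1−cos² = sin²).
So ω* = 2/1.0181585 = 1.964331 (Young).
ρ(B_{ω*}) = ω*−1 = 0.964331

ρ_SOR = 0.964331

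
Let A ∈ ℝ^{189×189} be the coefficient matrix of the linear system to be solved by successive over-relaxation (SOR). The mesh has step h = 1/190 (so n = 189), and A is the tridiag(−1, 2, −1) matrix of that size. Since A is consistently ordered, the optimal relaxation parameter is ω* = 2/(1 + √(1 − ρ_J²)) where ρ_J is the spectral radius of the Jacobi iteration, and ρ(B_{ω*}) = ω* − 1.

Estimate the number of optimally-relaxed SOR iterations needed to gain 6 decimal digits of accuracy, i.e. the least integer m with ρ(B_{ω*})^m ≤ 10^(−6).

With n=189, ρ(Jacobi) = cos(π/190) = 0.9998633.
√(1 − cos²(π/190)) = sin(π/190) ≈ 0.0165339.
ω* = 2/(1+0.0165339) = 1.9674700
ρ_SOR = ω* − 1 = 1.9674700 − 1 = 0.9674700.
m ≥ 6·ln10 / (−ln 0.9674700) = 417.754; smallest integer m = 418.

m = 418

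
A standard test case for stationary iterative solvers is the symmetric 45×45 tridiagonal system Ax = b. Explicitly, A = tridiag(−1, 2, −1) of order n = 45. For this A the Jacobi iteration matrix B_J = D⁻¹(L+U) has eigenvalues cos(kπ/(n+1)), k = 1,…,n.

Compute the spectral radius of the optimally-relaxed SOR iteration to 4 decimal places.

spectrum of D⁻¹(L+U) = {cos(kπ/46) : 1≤k≤45}; ρ_J = cos(π/46) = 0.9977.
√(1−ρ_J²) simplifies to sin(π/46) = 0.06824.
Young: ω* = 2/(1+√(1−ρ_J²)) = 2/(1+0.06824) = 2/1.06824 = 1.8722.
Hence ρ(B_{ω*}) = 1.8722 − 1 = 0.8722.

ρ_SOR = 0.8722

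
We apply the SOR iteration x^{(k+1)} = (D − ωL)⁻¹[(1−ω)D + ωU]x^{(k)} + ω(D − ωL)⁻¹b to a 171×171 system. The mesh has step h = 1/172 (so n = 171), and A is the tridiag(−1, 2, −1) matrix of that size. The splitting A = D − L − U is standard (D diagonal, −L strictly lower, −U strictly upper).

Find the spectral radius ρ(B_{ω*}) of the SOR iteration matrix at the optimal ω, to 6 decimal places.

spectrum of D⁻¹(L+U) = {cos(kπ/172) : 1≤k≤171}; ρ_J = cos(π/172) = 0.999833.
1 − cos²(π/172) = sin²(π/172) ⇒ √(1−ρ_J²) = sin(π/172) = 0.0182641.
Then 2/(1+√(1−ρ_J²)) = 2/(1+0.0182641); ω* = 2/1.0182641 = 1.964127.
ρ(B_{ω*}) = ω*−1 = 0.964127

ρ_SOR = 0.964127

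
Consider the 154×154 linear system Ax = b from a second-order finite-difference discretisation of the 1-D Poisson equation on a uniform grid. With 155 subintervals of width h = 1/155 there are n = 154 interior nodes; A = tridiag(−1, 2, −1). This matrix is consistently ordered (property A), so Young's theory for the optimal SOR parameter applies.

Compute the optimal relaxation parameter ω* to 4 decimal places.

ρ_J = max_k |cos(kπ/155)| = cos(π/155) = 0.9998
1 − cos²(π/155) = sin²(π/155) ⇒ √(1−ρ_J²) = sin(π/155) = 0.02027.
So ω* = 2/1.02027 = 1.9603 (Young).
and ρ(B_{ω*}) = 1.9603 − 1 = 0.9603.

ω* = 1.9603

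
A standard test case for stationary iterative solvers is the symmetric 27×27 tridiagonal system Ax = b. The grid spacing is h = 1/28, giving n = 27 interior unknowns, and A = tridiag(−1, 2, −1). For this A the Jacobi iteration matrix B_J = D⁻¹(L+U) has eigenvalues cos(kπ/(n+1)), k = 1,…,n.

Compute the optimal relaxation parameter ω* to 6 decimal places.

n=27: λ(B_J) = 1 − λ(A)/2 = cos(kπ/28); k=1 gives ρ_J = 0.993712.
√(1−ρ_J²) = |sin(π/28)| = 0.1119645
Young: ω* = 2/(1+√(1−ρ_J²)) = 2/(1+0.1119645) = 2/1.1119645 = 1.798619.
and ρ(B_{ω*}) = 1.798619 − 1 = 0.798619.

ω* = 1.798619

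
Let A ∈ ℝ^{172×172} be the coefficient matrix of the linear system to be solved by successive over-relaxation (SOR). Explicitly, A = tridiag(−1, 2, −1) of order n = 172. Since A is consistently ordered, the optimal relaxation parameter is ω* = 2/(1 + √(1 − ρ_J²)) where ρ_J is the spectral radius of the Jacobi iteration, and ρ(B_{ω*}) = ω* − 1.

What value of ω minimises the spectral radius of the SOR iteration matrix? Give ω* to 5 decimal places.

With n=172, ρ(Jacobi) = cos(π/173) = 0.99984.
1 − cos²(π/173) = sin²(π/173) ⇒ √(1−ρ_J²) = sin(π/173) = 0.018158.
ω* = 2/(1+0.018158) = 1.96433
[ρ_SOR] ω* − 1 = 0.96433.

ω* = 1.96433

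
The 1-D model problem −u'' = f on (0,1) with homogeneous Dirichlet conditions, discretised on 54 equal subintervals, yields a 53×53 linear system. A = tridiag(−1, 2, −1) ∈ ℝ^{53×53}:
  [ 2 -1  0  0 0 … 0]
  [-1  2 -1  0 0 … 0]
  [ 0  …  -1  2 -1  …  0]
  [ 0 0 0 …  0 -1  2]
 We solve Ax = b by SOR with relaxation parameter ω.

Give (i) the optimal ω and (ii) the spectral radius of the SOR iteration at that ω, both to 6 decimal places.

[ρ_J] n=53: ρ(B_J) = cos(π/(n+1)) = cos(π/54) = 0.998308.
1 − cos²(π/54) = sin²(π/54) ⇒ √(1−ρ_J²) = sin(π/54) = 0.0581448.
Young: ω* = 2/(1+√(1−ρ_J²)) = 2/(1+0.0581448) = 2/1.0581448 = 1.890100.
ρ(B_{ω*}) = ω*−1 = 0.890100

ω* = 1.890100, ρ_SOR = 0.890100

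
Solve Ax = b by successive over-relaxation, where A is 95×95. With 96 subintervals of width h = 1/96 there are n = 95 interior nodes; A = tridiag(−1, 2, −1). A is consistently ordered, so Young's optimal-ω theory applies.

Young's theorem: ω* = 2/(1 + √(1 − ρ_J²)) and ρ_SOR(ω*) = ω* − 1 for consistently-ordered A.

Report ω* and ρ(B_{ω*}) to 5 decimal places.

ω* = 1.93664, ρ_SOR = 0.93664

spectrum of D⁻¹(L+U) = {cos(kπ/96) : 1≤k≤95}; ρ_J = cos(π/96) = 0.99946.
√(1−ρ_J²) simplifies to sin(π/96) = 0.032719.
Then 2/(1+√(1−ρ_J²)) = 2/(1+0.032719); ω* = 2/1.032719 = 1.93664.
At ω = 1.93664 every |λ(B_ω)| = ω−1, so ρ_SOR = 0.93664.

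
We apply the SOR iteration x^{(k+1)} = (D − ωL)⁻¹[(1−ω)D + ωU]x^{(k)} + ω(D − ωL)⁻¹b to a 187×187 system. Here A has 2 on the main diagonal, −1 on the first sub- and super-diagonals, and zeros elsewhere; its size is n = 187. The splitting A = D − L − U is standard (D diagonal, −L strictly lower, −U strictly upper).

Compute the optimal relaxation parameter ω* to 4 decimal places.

ω* = 1.9671

B_J for the 187×187 system has eigenvalues cos(kπ/188); ρ_J = cos(π/188) = 0.9999.
root = sin(π/188) = 0.01671  (since 1−cos² = sin²).
[ω*] 2 ÷ (1 + 0.01671) = 2 ÷ 1.01671 = 1.9671.
ρ(B_{ω*}) = ω*−1 = 0.9671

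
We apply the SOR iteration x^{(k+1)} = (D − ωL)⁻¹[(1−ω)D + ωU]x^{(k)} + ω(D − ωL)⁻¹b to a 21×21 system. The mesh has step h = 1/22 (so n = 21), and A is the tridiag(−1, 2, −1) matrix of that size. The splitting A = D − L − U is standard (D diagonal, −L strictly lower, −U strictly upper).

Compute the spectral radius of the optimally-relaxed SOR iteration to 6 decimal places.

With n=21, ρ(Jacobi) = cos(π/22) = 0.989821.
√(1−ρ_J²) = |sin(π/22)| = 0.1423148
ω* = 2/(1+0.1423148) = 1.750831
[ρ_SOR] ω* − 1 = 0.750831.

ρ_SOR = 0.750831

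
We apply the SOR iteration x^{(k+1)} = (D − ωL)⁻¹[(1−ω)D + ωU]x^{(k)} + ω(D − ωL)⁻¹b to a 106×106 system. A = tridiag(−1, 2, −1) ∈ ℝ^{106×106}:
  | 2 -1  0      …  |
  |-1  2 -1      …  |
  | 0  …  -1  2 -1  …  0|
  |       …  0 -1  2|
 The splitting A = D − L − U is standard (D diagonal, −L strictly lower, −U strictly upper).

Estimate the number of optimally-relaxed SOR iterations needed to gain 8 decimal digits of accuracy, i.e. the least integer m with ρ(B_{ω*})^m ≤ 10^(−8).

m = 314

[ρ_J] n=106: ρ(B_J) = cos(π/(n+1)) = cos(π/107) = 0.9995690.
√(1−ρ_J²) = |sin(π/107)| = 0.0293565
Young: ω* = 2/(1+√(1−ρ_J²)) = 2/(1+0.0293565) = 2/1.0293565 = 1.9429615.
[ρ_SOR] ω* − 1 = 0.9429615.
Need (0.9429615)^m ≤ 10^(−8): m ≥ 8·ln10/|ln 0.9429615| = 18.4207/0.0587298 = 313.652 ⇒ m = 314.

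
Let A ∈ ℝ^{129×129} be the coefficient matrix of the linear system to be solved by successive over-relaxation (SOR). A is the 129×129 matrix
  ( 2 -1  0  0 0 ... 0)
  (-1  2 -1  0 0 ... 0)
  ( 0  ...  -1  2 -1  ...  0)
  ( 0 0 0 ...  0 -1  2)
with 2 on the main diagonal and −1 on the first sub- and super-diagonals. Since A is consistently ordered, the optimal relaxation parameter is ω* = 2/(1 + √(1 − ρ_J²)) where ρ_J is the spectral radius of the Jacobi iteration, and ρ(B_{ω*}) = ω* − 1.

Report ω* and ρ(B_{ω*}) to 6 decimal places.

n=129: λ(B_J) = 1 − λ(A)/2 = cos(kπ/130); k=1 gives ρ_J = 0.999708.
1 − cos²(π/130) = sin²(π/130) ⇒ √(1−ρ_J²) = sin(π/130) = 0.0241637.
ω* = 2 / (1 + 0.0241637) = 2 / 1.0241637 ≈ 1.952813.
ρ(B_{ω*}) = ω*−1 = 0.952813

ω* = 1.952813, ρ_SOR = 0.952813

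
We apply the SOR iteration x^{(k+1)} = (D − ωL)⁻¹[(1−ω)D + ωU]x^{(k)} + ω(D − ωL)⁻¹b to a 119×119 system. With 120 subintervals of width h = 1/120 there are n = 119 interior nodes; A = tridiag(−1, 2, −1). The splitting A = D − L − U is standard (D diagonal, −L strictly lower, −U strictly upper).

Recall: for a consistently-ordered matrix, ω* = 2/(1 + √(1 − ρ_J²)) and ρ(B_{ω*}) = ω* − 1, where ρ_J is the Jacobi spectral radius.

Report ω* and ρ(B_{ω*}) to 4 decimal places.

ω* = 1.9490, ρ_SOR = 0.9490

spectrum of D⁻¹(L+U) = {cos(kπ/120) : 1≤k≤119}; ρ_J = cos(π/120) = 0.9997.
1 − cos²(π/120) = sin²(π/120) ⇒ √(1−ρ_J²) = sin(π/120) = 0.02618.
ω* = 2/(1+0.02618) = 1.9490
Hence ρ(B_{ω*}) = 1.9490 − 1 = 0.9490.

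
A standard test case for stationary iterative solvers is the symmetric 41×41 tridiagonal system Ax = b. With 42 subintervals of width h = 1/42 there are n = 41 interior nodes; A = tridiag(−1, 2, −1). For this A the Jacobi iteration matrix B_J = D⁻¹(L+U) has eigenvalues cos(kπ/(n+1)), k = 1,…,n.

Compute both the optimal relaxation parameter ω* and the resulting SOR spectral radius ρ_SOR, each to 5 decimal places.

[ρ_J] n=41: ρ(B_J) = cos(π/(n+1)) = cos(π/42) = 0.99720.
1 − cos²(π/42) = sin²(π/42) ⇒ √(1−ρ_J²) = sin(π/42) = 0.074730.
So ω* = 2/1.074730 = 1.86093 (Young).
ρ(B_{ω*}) = ω*−1 = 0.86093

ω* = 1.86093, ρ_SOR = 0.86093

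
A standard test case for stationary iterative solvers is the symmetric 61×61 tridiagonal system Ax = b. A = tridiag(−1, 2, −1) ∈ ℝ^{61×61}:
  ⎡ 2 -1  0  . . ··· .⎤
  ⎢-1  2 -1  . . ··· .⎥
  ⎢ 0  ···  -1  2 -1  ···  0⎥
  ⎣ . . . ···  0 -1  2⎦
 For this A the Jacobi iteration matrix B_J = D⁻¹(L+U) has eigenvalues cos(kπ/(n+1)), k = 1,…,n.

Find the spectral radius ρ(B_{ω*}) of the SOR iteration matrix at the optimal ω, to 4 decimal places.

n=61: λ(B_J) = 1 − λ(A)/2 = cos(kπ/62); k=1 gives ρ_J = 0.9987.
root = sin(π/62) = 0.05065  (since 1−cos² = sin²).
Then 2/(1+√(1−ρ_J²)) = 2/(1+0.05065); ω* = 2/1.05065 = 1.9036.
ρ(B_{ω*}) = ω*−1 = 0.9036

ρ_SOR = 0.9036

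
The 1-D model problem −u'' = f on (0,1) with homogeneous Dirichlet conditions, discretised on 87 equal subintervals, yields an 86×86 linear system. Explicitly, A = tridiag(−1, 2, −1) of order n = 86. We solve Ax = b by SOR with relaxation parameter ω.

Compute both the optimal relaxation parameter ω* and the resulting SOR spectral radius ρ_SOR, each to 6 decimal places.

[ρ_J] n=86: ρ(B_J) = cos(π/(n+1)) = cos(π/87) = 0.999348.
1 − cos²(π/87) = sin²(π/87) ⇒ √(1−ρ_J²) = sin(π/87) = 0.0361024.
[ω*] 2 ÷ (1 + 0.0361024) = 2 ÷ 1.0361024 = 1.930311.
ρ_SOR = ω* − 1 = 1.930311 − 1 = 0.930311.

ω* = 1.930311, ρ_SOR = 0.930311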